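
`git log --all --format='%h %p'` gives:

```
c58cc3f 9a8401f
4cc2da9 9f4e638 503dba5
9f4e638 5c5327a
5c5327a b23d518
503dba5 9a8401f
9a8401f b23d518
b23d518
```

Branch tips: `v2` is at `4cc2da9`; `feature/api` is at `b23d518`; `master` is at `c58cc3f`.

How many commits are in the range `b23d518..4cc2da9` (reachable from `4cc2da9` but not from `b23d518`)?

Reachable from 4cc2da9: {4cc2da9, 503dba5, 5c5327a, 9a8401f, 9f4e638, b23d518}.
Reachable from b23d518: {b23d518}.
In 4cc2da9's history but not b23d518's: {4cc2da9, 503dba5, 5c5327a, 9a8401f, 9f4e638} — 5 commits.

5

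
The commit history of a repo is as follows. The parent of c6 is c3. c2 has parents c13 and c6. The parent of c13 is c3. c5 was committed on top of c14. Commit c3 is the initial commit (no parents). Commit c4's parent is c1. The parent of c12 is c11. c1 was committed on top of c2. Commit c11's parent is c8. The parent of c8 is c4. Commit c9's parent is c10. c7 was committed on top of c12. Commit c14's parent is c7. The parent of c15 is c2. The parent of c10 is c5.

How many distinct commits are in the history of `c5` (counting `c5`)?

12

Walking parent pointers from c5: reachable set = {c1, c11, c12, c13, c14, c2, c3, c4, c5, c6, c7, c8}.
That is 12 commits.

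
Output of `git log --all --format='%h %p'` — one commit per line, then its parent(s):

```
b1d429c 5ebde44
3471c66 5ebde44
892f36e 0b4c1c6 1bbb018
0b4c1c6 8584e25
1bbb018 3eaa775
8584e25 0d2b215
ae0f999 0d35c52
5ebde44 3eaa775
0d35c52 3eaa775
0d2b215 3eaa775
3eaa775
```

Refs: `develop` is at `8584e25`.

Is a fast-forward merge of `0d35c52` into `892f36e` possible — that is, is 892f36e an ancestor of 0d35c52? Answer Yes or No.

A fast-forward from 892f36e to 0d35c52 is possible iff 892f36e is an ancestor of 0d35c52.
Ancestors of 0d35c52: {0d35c52, 3eaa775}.
892f36e is not among them, so fast-forward is not possible.

No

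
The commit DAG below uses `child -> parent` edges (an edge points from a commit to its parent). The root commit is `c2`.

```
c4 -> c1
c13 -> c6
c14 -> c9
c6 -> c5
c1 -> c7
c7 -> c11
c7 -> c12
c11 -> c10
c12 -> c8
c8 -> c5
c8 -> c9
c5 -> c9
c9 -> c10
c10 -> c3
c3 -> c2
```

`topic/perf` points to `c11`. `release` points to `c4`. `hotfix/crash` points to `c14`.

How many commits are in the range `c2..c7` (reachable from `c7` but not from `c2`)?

8

Reachable from c7: {c10, c11, c12, c2, c3, c5, c7, c8, c9}.
Reachable from c2: {c2}.
In c7's history but not c2's: {c10, c11, c12, c3, c5, c7, c8, c9} — 8 commits.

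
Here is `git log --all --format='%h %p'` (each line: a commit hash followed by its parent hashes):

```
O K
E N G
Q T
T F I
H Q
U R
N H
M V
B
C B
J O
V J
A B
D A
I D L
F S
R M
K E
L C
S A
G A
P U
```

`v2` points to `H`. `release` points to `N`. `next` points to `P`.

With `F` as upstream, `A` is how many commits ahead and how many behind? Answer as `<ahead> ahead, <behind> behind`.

Reachable from A: {A, B}.
Reachable from F: {A, B, F, S}.
Only in A's history (ahead): {} — 0.
Only in F's history (behind): {F, S} — 2.

0 ahead, 2 behind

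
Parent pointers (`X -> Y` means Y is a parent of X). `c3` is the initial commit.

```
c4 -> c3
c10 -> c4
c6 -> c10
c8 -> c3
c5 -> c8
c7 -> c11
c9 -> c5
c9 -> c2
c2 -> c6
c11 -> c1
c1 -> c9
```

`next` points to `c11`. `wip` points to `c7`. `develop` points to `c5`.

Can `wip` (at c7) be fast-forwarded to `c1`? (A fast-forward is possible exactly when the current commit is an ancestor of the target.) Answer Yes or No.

A fast-forward from c7 to c1 is possible iff c7 is an ancestor of c1.
Ancestors of c1: {c1, c10, c2, c3, c4, c5, c6, c8, c9}.
c7 is not among them, so fast-forward is not possible.

No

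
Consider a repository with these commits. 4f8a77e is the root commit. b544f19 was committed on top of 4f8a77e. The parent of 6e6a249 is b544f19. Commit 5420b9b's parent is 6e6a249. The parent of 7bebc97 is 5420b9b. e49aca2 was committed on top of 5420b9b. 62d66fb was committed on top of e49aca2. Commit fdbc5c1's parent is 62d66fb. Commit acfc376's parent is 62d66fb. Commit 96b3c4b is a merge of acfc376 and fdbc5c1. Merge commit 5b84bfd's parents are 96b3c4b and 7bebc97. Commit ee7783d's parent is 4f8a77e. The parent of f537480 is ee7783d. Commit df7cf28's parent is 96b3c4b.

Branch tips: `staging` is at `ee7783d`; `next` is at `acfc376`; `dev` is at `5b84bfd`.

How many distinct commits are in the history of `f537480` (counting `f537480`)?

3

Walking parent pointers from f537480: reachable set = {4f8a77e, ee7783d, f537480}.
That is 3 commits.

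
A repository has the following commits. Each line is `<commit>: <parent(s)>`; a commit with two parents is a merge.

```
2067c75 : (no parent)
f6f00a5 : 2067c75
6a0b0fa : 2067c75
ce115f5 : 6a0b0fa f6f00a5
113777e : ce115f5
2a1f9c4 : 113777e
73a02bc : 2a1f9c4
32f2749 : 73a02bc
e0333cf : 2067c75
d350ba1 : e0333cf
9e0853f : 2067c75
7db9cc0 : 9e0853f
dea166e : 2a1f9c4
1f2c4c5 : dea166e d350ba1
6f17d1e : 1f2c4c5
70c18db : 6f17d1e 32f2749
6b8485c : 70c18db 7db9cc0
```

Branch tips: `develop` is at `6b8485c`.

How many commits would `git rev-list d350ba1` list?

Walking parent pointers from d350ba1: reachable set = {2067c75, d350ba1, e0333cf}.
That is 3 commits.

3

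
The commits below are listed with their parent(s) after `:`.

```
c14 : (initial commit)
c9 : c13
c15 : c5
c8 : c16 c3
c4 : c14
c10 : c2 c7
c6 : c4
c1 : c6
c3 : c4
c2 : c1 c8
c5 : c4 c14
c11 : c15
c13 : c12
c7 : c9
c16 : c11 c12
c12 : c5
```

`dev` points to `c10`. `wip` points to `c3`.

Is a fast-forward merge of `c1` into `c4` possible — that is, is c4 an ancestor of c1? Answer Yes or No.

A fast-forward from c4 to c1 is possible iff c4 is an ancestor of c1.
Ancestors of c1: {c1, c14, c4, c6}.
c4 is among them, so fast-forward is possible.

Yes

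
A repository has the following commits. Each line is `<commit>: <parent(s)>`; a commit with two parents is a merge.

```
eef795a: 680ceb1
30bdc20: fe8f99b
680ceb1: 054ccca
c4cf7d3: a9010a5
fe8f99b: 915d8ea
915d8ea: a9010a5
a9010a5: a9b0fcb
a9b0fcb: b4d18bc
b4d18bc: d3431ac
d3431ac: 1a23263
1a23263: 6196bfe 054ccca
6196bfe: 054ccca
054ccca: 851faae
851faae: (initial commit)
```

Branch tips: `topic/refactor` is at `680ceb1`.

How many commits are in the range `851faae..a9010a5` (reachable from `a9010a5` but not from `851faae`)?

7

Reachable from a9010a5: {054ccca, 1a23263, 6196bfe, 851faae, a9010a5, a9b0fcb, b4d18bc, d3431ac}.
Reachable from 851faae: {851faae}.
In a9010a5's history but not 851faae's: {054ccca, 1a23263, 6196bfe, a9010a5, a9b0fcb, b4d18bc, d3431ac} — 7 commits.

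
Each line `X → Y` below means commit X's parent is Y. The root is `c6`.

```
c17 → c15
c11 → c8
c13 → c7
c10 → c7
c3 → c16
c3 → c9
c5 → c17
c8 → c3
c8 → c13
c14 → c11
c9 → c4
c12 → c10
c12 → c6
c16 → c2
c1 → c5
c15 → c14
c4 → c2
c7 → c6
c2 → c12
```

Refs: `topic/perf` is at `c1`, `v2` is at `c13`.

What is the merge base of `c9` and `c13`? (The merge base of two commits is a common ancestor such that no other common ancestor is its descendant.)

c7

Ancestors of c9: {c10, c12, c2, c4, c6, c7, c9}.
Ancestors of c13: {c13, c6, c7}.
Common ancestors: {c6, c7}.
Among these, c7 is not an ancestor of any other common ancestor — it is the merge base.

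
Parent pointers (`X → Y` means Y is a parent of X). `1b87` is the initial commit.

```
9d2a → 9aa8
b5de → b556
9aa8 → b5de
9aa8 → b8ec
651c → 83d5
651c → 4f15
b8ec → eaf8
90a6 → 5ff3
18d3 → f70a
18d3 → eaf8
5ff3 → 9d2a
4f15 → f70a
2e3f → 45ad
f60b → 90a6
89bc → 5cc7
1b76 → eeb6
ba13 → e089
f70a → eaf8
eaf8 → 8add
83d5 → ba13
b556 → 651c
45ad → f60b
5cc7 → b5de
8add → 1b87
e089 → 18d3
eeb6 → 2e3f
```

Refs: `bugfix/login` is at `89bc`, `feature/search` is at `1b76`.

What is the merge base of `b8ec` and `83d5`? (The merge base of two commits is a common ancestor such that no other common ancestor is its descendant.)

eaf8

Ancestors of b8ec: {1b87, 8add, b8ec, eaf8}.
Ancestors of 83d5: {18d3, 1b87, 83d5, 8add, ba13, e089, eaf8, f70a}.
Common ancestors: {1b87, 8add, eaf8}.
Among these, eaf8 is not an ancestor of any other common ancestor — it is the merge base.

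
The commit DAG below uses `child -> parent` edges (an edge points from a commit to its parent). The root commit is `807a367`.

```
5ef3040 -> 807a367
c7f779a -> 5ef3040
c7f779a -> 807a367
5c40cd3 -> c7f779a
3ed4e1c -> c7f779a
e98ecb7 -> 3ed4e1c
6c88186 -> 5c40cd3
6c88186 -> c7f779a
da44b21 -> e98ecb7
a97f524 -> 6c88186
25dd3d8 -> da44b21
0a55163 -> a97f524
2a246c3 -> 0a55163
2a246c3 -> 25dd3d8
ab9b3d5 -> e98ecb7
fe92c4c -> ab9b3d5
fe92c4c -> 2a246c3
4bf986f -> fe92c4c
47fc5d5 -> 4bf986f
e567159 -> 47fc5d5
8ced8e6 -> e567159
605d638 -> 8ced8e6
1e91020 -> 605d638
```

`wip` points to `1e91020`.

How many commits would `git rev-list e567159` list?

Walking parent pointers from e567159: reachable set = {0a55163, 25dd3d8, 2a246c3, 3ed4e1c, 47fc5d5, 4bf986f, 5c40cd3, 5ef3040, 6c88186, 807a367, a97f524, ab9b3d5, c7f779a, da44b21, e567159, e98ecb7, fe92c4c}.
That is 17 commits.

17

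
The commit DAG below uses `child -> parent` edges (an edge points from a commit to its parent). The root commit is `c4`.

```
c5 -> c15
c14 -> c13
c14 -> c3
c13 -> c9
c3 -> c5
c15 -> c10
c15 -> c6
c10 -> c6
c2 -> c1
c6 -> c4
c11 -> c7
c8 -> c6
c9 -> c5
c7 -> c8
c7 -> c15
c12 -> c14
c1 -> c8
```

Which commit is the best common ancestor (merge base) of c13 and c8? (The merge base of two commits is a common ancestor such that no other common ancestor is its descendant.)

c6

Ancestors of c13: {c10, c13, c15, c4, c5, c6, c9}.
Ancestors of c8: {c4, c6, c8}.
Common ancestors: {c4, c6}.
Among these, c6 is not an ancestor of any other common ancestor — it is the merge base.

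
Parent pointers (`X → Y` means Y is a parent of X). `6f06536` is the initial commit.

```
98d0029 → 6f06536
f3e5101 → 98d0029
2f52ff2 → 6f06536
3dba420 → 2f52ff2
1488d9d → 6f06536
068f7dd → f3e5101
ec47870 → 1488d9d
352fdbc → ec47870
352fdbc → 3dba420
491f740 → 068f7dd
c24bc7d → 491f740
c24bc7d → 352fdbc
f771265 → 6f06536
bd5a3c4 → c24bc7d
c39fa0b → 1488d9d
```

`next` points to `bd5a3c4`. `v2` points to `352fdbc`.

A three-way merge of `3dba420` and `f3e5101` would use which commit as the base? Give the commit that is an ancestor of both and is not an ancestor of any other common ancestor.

Ancestors of 3dba420: {2f52ff2, 3dba420, 6f06536}.
Ancestors of f3e5101: {6f06536, 98d0029, f3e5101}.
Common ancestors: {6f06536}.
The only common ancestor is 6f06536, so it is the merge base.

6f06536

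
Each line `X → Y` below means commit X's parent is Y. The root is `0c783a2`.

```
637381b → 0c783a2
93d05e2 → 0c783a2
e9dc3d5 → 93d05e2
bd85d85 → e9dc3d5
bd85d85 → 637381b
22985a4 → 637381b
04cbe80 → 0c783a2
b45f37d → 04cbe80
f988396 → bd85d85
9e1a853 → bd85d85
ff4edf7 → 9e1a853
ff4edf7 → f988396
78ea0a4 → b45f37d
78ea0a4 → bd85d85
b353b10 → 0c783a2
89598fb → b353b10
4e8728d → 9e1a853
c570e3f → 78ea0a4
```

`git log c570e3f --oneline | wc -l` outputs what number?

Walking parent pointers from c570e3f: reachable set = {04cbe80, 0c783a2, 637381b, 78ea0a4, 93d05e2, b45f37d, bd85d85, c570e3f, e9dc3d5}.
That is 9 commits.

9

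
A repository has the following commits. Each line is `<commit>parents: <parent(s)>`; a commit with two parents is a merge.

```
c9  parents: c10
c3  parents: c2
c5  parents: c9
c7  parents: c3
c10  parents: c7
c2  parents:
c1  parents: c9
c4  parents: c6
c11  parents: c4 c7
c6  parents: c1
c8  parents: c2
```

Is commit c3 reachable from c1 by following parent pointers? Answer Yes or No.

Yes

Ancestors of c1 (commits reachable by following parents): {c1, c10, c2, c3, c7, c9}.
c3 is in that set, so it is an ancestor of c1.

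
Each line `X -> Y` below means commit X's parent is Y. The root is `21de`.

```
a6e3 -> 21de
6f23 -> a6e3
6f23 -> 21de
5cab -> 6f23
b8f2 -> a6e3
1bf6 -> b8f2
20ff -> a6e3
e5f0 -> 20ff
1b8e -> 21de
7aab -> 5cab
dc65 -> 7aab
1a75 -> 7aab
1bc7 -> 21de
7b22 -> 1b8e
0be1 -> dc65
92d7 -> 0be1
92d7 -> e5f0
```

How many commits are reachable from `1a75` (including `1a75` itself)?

6

Walking parent pointers from 1a75: reachable set = {1a75, 21de, 5cab, 6f23, 7aab, a6e3}.
That is 6 commits.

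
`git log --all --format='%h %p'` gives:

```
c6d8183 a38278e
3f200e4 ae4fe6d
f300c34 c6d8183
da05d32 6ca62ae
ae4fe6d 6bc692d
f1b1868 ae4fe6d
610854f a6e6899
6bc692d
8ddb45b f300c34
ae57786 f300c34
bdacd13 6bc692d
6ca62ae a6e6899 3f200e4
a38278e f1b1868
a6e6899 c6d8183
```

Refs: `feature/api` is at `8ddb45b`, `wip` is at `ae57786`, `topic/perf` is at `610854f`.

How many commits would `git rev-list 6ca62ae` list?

8

Walking parent pointers from 6ca62ae: reachable set = {3f200e4, 6bc692d, 6ca62ae, a38278e, a6e6899, ae4fe6d, c6d8183, f1b1868}.
That is 8 commits.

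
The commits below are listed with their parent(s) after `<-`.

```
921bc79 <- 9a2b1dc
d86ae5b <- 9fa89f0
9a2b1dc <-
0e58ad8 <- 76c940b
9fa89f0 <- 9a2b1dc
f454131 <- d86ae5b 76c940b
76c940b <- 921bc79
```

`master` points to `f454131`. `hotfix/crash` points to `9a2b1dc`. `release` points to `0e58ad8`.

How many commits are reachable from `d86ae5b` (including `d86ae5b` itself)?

Walking parent pointers from d86ae5b: reachable set = {9a2b1dc, 9fa89f0, d86ae5b}.
That is 3 commits.

3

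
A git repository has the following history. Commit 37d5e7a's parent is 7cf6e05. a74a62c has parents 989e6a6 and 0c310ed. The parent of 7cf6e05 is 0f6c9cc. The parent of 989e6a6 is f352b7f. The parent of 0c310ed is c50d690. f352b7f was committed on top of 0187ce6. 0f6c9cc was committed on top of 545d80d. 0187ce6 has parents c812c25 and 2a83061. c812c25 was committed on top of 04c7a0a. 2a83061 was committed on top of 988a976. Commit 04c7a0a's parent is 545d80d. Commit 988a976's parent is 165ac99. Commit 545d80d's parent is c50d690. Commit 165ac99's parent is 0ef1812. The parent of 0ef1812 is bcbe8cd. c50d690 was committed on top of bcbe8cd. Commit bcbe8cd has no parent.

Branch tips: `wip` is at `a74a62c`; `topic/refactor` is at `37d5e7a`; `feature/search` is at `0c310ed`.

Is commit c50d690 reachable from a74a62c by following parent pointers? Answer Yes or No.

Yes

Ancestors of a74a62c (commits reachable by following parents): {0187ce6, 04c7a0a, 0c310ed, 0ef1812, 165ac99, 2a83061, 545d80d, 988a976, 989e6a6, a74a62c, bcbe8cd, c50d690, c812c25, f352b7f}.
c50d690 is in that set, so it is an ancestor of a74a62c.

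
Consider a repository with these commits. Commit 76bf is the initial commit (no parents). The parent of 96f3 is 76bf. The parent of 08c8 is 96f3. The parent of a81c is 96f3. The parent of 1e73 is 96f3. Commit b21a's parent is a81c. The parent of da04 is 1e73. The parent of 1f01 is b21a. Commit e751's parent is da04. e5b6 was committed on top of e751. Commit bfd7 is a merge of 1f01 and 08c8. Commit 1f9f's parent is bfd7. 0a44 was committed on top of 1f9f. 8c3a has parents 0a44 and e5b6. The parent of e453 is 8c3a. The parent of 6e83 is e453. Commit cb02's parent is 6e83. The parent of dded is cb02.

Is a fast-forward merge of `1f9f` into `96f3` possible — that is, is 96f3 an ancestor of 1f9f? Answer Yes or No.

A fast-forward from 96f3 to 1f9f is possible iff 96f3 is an ancestor of 1f9f.
Ancestors of 1f9f: {08c8, 1f01, 1f9f, 76bf, 96f3, a81c, b21a, bfd7}.
96f3 is among them, so fast-forward is possible.

Yes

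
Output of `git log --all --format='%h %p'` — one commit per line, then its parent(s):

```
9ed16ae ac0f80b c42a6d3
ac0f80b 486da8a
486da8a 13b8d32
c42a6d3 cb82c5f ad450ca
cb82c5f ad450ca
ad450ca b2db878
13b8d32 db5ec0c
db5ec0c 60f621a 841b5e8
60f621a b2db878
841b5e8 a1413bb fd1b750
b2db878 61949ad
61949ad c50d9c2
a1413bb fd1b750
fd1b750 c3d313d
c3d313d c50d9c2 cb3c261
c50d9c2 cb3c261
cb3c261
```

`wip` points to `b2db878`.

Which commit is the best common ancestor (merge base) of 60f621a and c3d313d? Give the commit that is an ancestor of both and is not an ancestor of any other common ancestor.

c50d9c2

Ancestors of 60f621a: {60f621a, 61949ad, b2db878, c50d9c2, cb3c261}.
Ancestors of c3d313d: {c3d313d, c50d9c2, cb3c261}.
Common ancestors: {c50d9c2, cb3c261}.
Among these, c50d9c2 is not an ancestor of any other common ancestor — it is the merge base.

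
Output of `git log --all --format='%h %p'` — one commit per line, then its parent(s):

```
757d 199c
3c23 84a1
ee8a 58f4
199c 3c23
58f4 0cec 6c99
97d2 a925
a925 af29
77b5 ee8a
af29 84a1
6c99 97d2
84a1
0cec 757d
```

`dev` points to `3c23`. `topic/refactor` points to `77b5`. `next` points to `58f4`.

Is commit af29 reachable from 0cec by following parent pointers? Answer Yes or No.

Ancestors of 0cec: {0cec, 199c, 3c23, 757d, 84a1}.
af29 is not in that set, so it is not an ancestor of 0cec.

No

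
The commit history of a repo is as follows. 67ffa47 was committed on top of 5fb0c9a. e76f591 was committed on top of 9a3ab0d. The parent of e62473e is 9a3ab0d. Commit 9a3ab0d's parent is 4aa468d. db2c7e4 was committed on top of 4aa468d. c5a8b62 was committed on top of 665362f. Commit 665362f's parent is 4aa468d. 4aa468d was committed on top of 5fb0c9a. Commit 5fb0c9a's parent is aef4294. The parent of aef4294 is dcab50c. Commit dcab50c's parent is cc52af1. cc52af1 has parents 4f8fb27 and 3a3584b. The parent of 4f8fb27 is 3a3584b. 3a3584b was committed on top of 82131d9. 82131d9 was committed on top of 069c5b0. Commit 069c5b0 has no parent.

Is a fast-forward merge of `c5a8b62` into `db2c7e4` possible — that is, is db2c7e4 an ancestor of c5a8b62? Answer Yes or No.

A fast-forward from db2c7e4 to c5a8b62 is possible iff db2c7e4 is an ancestor of c5a8b62.
Ancestors of c5a8b62: {069c5b0, 3a3584b, 4aa468d, 4f8fb27, 5fb0c9a, 665362f, 82131d9, aef4294, c5a8b62, cc52af1, dcab50c}.
db2c7e4 is not among them, so fast-forward is not possible.

No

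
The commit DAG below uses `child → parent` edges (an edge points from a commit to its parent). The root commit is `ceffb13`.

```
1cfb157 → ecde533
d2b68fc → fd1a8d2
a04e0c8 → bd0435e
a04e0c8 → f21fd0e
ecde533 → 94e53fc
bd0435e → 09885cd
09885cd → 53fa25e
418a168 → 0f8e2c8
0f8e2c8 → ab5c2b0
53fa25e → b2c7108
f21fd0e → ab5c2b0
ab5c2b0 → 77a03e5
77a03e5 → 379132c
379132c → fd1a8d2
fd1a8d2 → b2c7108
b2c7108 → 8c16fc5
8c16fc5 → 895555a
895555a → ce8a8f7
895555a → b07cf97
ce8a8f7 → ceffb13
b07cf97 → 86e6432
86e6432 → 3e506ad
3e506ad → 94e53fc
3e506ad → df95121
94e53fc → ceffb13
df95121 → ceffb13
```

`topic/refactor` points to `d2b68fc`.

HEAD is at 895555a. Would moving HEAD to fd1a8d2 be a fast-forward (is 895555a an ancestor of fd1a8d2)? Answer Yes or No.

A fast-forward from 895555a to fd1a8d2 is possible iff 895555a is an ancestor of fd1a8d2.
Ancestors of fd1a8d2: {3e506ad, 86e6432, 895555a, 8c16fc5, 94e53fc, b07cf97, b2c7108, ce8a8f7, ceffb13, df95121, fd1a8d2}.
895555a is among them, so fast-forward is possible.

Yes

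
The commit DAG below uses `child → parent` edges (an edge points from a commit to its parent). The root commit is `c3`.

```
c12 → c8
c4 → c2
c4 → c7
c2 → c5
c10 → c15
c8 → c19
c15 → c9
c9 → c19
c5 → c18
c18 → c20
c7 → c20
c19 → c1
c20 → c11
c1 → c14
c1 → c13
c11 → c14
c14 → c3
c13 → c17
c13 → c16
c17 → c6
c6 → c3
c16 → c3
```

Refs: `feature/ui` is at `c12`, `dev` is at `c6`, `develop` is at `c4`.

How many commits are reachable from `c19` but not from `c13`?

3

Reachable from c19: {c1, c13, c14, c16, c17, c19, c3, c6}.
Reachable from c13: {c13, c16, c17, c3, c6}.
In c19's history but not c13's: {c1, c14, c19} — 3 commits.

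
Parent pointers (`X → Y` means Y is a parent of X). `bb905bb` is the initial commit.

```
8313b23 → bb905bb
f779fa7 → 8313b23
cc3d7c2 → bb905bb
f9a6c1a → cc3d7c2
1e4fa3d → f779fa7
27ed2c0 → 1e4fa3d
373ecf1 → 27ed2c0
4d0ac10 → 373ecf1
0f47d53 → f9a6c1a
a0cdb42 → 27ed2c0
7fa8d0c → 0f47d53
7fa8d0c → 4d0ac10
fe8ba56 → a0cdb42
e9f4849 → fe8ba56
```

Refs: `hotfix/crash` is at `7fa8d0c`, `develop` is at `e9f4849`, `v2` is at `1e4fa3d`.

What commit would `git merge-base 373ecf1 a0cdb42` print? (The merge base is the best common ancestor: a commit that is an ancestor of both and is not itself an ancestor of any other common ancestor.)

27ed2c0

Ancestors of 373ecf1: {1e4fa3d, 27ed2c0, 373ecf1, 8313b23, bb905bb, f779fa7}.
Ancestors of a0cdb42: {1e4fa3d, 27ed2c0, 8313b23, a0cdb42, bb905bb, f779fa7}.
Common ancestors: {1e4fa3d, 27ed2c0, 8313b23, bb905bb, f779fa7}.
Among these, 27ed2c0 is not an ancestor of any other common ancestor — it is the merge base.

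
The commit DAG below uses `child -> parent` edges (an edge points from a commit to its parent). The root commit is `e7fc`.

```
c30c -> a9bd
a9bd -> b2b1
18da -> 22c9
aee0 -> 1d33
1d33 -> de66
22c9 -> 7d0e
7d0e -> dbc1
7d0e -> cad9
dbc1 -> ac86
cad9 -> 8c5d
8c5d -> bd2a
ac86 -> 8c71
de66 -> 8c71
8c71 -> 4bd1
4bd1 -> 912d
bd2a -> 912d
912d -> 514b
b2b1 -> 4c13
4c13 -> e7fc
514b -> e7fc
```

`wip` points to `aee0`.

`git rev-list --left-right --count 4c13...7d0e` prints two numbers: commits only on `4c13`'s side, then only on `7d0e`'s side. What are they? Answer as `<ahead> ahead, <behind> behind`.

1 ahead, 10 behind

Reachable from 4c13: {4c13, e7fc}.
Reachable from 7d0e: {4bd1, 514b, 7d0e, 8c5d, 8c71, 912d, ac86, bd2a, cad9, dbc1, e7fc}.
Only in 4c13's history (ahead): {4c13} — 1.
Only in 7d0e's history (behind): {4bd1, 514b, 7d0e, 8c5d, 8c71, 912d, ac86, bd2a, cad9, dbc1} — 10.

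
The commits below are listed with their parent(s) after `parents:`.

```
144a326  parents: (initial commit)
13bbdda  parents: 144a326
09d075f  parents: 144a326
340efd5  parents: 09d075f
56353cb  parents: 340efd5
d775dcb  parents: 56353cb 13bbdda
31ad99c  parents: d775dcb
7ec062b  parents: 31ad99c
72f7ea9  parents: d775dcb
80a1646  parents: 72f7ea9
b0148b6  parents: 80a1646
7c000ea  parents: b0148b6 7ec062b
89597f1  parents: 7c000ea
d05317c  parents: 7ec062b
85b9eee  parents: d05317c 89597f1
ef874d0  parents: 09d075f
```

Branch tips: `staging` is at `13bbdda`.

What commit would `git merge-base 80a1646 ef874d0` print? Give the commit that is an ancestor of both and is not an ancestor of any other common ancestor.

09d075f

Ancestors of 80a1646: {09d075f, 13bbdda, 144a326, 340efd5, 56353cb, 72f7ea9, 80a1646, d775dcb}.
Ancestors of ef874d0: {09d075f, 144a326, ef874d0}.
Common ancestors: {09d075f, 144a326}.
Among these, 09d075f is not an ancestor of any other common ancestor — it is the merge base.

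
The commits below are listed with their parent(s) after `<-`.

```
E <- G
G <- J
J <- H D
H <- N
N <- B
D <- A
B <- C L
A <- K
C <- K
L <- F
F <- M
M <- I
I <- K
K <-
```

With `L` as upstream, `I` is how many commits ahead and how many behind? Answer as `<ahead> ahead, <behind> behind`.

Reachable from I: {I, K}.
Reachable from L: {F, I, K, L, M}.
Only in I's history (ahead): {} — 0.
Only in L's history (behind): {F, L, M} — 3.

0 ahead, 3 behind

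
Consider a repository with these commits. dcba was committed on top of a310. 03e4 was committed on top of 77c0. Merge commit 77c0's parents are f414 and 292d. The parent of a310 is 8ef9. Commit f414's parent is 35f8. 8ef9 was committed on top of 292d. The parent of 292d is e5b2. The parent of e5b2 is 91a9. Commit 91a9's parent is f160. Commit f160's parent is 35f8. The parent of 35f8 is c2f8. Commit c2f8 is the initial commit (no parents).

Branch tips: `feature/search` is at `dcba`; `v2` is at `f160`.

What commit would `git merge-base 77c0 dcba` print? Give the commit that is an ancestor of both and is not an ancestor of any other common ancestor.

Ancestors of 77c0: {292d, 35f8, 77c0, 91a9, c2f8, e5b2, f160, f414}.
Ancestors of dcba: {292d, 35f8, 8ef9, 91a9, a310, c2f8, dcba, e5b2, f160}.
Common ancestors: {292d, 35f8, 91a9, c2f8, e5b2, f160}.
Among these, 292d is not an ancestor of any other common ancestor — it is the merge base.

292d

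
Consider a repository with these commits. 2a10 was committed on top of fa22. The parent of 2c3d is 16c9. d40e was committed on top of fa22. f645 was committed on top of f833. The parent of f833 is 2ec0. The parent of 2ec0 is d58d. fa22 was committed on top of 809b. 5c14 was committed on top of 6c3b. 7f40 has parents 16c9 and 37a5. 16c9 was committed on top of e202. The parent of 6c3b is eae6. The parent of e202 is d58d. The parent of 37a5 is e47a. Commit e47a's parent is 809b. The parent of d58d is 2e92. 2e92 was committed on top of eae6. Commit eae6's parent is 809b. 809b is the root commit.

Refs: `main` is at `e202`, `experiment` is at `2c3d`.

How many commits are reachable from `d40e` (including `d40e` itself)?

Walking parent pointers from d40e: reachable set = {809b, d40e, fa22}.
That is 3 commits.

3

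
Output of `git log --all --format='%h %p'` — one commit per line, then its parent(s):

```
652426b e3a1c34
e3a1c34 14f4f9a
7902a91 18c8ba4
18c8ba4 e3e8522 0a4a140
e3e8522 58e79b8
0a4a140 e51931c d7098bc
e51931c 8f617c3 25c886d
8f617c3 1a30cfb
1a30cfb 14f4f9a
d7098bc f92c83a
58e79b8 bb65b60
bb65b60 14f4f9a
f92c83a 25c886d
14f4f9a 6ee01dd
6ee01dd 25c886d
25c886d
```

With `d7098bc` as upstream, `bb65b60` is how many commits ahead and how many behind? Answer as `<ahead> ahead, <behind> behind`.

Reachable from bb65b60: {14f4f9a, 25c886d, 6ee01dd, bb65b60}.
Reachable from d7098bc: {25c886d, d7098bc, f92c83a}.
Only in bb65b60's history (ahead): {14f4f9a, 6ee01dd, bb65b60} — 3.
Only in d7098bc's history (behind): {d7098bc, f92c83a} — 2.

3 ahead, 2 behind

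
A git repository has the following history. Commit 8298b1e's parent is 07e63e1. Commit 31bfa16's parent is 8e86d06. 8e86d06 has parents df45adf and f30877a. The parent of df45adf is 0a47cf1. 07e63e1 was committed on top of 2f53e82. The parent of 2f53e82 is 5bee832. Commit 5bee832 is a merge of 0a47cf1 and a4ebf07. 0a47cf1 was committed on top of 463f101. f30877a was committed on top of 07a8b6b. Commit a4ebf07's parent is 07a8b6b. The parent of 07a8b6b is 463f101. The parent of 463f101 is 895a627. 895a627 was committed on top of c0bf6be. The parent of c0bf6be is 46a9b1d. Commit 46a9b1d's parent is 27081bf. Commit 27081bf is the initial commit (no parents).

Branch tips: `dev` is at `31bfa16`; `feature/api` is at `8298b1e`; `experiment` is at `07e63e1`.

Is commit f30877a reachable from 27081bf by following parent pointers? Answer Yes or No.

Ancestors of 27081bf: {27081bf}.
f30877a is not in that set, so it is not an ancestor of 27081bf.

No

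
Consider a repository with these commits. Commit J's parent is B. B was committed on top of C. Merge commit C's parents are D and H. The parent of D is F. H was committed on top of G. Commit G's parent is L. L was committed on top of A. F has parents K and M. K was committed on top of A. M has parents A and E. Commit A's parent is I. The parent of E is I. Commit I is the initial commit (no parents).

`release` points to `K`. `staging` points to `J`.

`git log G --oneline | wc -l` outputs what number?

Walking parent pointers from G: reachable set = {A, G, I, L}.
That is 4 commits.

4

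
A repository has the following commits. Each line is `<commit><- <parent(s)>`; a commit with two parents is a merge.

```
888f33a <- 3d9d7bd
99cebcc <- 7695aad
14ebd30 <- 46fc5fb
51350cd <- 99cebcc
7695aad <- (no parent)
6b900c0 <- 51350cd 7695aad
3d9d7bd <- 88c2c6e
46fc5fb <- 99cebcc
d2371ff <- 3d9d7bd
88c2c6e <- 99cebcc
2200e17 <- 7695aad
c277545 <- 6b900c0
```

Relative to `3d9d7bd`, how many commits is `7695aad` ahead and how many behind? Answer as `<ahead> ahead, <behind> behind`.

Reachable from 7695aad: {7695aad}.
Reachable from 3d9d7bd: {3d9d7bd, 7695aad, 88c2c6e, 99cebcc}.
Only in 7695aad's history (ahead): {} — 0.
Only in 3d9d7bd's history (behind): {3d9d7bd, 88c2c6e, 99cebcc} — 3.

0 ahead, 3 behind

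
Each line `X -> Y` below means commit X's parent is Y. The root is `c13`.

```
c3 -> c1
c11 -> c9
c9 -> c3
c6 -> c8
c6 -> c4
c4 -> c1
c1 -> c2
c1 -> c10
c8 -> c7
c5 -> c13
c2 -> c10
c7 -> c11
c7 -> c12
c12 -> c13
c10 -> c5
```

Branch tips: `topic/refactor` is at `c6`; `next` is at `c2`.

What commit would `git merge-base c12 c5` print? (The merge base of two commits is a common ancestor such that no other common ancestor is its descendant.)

c13

Ancestors of c12: {c12, c13}.
Ancestors of c5: {c13, c5}.
Common ancestors: {c13}.
The only common ancestor is c13, so it is the merge base.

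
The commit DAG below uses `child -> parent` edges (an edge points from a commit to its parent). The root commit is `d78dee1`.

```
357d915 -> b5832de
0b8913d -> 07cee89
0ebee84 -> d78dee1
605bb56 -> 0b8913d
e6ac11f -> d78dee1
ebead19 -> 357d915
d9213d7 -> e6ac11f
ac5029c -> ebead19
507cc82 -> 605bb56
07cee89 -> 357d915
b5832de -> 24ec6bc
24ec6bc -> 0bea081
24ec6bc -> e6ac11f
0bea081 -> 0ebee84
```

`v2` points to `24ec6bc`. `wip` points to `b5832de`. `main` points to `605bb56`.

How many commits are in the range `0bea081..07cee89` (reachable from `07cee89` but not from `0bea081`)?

Reachable from 07cee89: {07cee89, 0bea081, 0ebee84, 24ec6bc, 357d915, b5832de, d78dee1, e6ac11f}.
Reachable from 0bea081: {0bea081, 0ebee84, d78dee1}.
In 07cee89's history but not 0bea081's: {07cee89, 24ec6bc, 357d915, b5832de, e6ac11f} — 5 commits.

5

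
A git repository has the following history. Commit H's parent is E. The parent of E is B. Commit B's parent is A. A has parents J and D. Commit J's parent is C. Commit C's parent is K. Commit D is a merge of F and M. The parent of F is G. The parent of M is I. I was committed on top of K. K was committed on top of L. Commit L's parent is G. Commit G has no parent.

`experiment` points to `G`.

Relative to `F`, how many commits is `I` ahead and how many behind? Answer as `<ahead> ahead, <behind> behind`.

3 ahead, 1 behind

Reachable from I: {G, I, K, L}.
Reachable from F: {F, G}.
Only in I's history (ahead): {I, K, L} — 3.
Only in F's history (behind): {F} — 1.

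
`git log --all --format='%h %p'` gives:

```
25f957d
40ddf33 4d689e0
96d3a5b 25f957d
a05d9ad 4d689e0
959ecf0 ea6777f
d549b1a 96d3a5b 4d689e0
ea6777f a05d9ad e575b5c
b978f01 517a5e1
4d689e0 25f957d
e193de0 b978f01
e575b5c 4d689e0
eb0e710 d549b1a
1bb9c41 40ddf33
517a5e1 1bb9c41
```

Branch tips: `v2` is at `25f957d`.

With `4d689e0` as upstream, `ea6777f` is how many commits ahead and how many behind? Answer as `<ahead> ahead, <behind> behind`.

Reachable from ea6777f: {25f957d, 4d689e0, a05d9ad, e575b5c, ea6777f}.
Reachable from 4d689e0: {25f957d, 4d689e0}.
Only in ea6777f's history (ahead): {a05d9ad, e575b5c, ea6777f} — 3.
Only in 4d689e0's history (behind): {} — 0.

3 ahead, 0 behind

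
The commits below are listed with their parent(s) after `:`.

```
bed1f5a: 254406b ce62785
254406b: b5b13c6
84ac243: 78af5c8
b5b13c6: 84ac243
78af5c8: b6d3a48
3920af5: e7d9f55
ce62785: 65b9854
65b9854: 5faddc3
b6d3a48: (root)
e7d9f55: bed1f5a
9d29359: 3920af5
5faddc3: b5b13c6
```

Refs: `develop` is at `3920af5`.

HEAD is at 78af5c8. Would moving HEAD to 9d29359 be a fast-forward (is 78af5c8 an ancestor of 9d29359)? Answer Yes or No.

A fast-forward from 78af5c8 to 9d29359 is possible iff 78af5c8 is an ancestor of 9d29359.
Ancestors of 9d29359: {254406b, 3920af5, 5faddc3, 65b9854, 78af5c8, 84ac243, 9d29359, b5b13c6, b6d3a48, bed1f5a, ce62785, e7d9f55}.
78af5c8 is among them, so fast-forward is possible.

Yes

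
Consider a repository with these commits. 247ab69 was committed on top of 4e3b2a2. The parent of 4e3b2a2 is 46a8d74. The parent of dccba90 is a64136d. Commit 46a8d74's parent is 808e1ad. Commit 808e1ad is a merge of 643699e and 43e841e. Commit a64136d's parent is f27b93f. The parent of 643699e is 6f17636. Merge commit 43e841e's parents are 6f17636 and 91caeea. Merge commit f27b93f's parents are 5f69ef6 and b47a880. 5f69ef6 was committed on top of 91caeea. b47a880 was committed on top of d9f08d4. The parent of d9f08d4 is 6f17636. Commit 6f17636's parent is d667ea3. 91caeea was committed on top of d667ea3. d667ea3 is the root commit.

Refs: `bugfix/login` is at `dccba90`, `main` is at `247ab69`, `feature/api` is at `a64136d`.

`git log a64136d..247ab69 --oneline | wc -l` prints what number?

Reachable from 247ab69: {247ab69, 43e841e, 46a8d74, 4e3b2a2, 643699e, 6f17636, 808e1ad, 91caeea, d667ea3}.
Reachable from a64136d: {5f69ef6, 6f17636, 91caeea, a64136d, b47a880, d667ea3, d9f08d4, f27b93f}.
In 247ab69's history but not a64136d's: {247ab69, 43e841e, 46a8d74, 4e3b2a2, 643699e, 808e1ad} — 6 commits.

6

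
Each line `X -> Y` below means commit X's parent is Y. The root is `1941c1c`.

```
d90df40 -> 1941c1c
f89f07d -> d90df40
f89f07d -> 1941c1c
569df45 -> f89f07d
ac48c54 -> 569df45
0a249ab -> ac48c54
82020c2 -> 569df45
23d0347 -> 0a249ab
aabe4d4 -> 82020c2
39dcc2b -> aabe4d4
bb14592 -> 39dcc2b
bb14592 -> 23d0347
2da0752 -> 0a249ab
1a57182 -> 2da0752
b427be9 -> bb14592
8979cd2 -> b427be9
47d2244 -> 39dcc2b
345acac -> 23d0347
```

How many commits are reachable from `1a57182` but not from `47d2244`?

Reachable from 1a57182: {0a249ab, 1941c1c, 1a57182, 2da0752, 569df45, ac48c54, d90df40, f89f07d}.
Reachable from 47d2244: {1941c1c, 39dcc2b, 47d2244, 569df45, 82020c2, aabe4d4, d90df40, f89f07d}.
In 1a57182's history but not 47d2244's: {0a249ab, 1a57182, 2da0752, ac48c54} — 4 commits.

4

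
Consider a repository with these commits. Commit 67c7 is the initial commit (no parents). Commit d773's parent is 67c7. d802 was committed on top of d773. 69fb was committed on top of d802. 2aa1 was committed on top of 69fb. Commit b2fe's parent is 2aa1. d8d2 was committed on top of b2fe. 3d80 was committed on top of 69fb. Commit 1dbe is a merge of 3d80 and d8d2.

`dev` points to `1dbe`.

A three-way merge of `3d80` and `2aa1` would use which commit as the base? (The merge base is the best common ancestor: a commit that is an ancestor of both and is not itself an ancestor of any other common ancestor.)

69fb

Ancestors of 3d80: {3d80, 67c7, 69fb, d773, d802}.
Ancestors of 2aa1: {2aa1, 67c7, 69fb, d773, d802}.
Common ancestors: {67c7, 69fb, d773, d802}.
Among these, 69fb is not an ancestor of any other common ancestor — it is the merge base.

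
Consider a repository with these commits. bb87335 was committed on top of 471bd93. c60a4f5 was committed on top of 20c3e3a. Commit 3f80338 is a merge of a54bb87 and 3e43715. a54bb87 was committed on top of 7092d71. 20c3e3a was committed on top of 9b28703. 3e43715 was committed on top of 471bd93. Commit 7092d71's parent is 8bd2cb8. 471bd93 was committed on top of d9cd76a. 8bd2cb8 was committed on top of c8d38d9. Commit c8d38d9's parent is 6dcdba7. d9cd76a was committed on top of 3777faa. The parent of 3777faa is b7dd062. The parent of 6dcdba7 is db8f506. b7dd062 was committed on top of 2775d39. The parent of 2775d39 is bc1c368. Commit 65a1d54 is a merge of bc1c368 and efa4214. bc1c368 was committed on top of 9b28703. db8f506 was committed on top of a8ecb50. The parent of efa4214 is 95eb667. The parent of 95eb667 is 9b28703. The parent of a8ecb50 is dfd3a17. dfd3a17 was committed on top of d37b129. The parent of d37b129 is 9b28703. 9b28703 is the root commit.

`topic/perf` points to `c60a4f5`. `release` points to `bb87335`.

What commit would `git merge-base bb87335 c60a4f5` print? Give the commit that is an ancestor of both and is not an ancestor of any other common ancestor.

Ancestors of bb87335: {2775d39, 3777faa, 471bd93, 9b28703, b7dd062, bb87335, bc1c368, d9cd76a}.
Ancestors of c60a4f5: {20c3e3a, 9b28703, c60a4f5}.
Common ancestors: {9b28703}.
The only common ancestor is 9b28703, so it is the merge base.

9b28703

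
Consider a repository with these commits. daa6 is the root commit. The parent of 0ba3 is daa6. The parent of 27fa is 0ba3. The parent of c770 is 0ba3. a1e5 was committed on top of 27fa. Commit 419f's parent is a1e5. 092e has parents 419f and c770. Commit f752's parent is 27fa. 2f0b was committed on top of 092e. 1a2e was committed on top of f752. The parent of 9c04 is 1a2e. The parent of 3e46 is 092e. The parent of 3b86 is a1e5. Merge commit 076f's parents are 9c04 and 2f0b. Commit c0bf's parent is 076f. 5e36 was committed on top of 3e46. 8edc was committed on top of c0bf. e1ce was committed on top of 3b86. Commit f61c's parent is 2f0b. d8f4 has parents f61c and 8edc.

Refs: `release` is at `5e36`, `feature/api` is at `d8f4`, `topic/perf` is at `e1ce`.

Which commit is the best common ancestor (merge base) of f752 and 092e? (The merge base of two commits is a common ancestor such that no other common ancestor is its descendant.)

Ancestors of f752: {0ba3, 27fa, daa6, f752}.
Ancestors of 092e: {092e, 0ba3, 27fa, 419f, a1e5, c770, daa6}.
Common ancestors: {0ba3, 27fa, daa6}.
Among these, 27fa is not an ancestor of any other common ancestor — it is the merge base.

27fa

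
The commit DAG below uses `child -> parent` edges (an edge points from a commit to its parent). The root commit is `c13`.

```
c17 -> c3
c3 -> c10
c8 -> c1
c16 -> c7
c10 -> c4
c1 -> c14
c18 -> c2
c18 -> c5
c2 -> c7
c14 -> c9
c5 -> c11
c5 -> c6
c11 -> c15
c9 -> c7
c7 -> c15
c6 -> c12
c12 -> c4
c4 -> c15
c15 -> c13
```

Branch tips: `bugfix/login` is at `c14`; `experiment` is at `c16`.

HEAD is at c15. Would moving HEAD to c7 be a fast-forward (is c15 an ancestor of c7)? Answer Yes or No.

Yes

A fast-forward from c15 to c7 is possible iff c15 is an ancestor of c7.
Ancestors of c7: {c13, c15, c7}.
c15 is among them, so fast-forward is possible.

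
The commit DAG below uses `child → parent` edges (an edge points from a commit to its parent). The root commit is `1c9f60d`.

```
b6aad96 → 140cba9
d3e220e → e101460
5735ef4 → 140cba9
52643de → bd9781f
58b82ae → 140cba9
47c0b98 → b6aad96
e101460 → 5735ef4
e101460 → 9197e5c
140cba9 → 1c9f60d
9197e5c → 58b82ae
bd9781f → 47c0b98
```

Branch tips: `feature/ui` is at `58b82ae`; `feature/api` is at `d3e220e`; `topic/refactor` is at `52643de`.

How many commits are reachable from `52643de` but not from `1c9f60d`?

Reachable from 52643de: {140cba9, 1c9f60d, 47c0b98, 52643de, b6aad96, bd9781f}.
Reachable from 1c9f60d: {1c9f60d}.
In 52643de's history but not 1c9f60d's: {140cba9, 47c0b98, 52643de, b6aad96, bd9781f} — 5 commits.

5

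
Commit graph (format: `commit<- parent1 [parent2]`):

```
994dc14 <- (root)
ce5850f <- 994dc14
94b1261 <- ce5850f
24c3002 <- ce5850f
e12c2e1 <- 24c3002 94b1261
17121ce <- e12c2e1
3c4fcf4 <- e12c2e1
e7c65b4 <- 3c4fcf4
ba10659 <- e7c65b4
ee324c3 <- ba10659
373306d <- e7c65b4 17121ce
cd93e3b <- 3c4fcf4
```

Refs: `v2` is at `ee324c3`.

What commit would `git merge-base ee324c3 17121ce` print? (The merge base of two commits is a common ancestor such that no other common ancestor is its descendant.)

e12c2e1

Ancestors of ee324c3: {24c3002, 3c4fcf4, 94b1261, 994dc14, ba10659, ce5850f, e12c2e1, e7c65b4, ee324c3}.
Ancestors of 17121ce: {17121ce, 24c3002, 94b1261, 994dc14, ce5850f, e12c2e1}.
Common ancestors: {24c3002, 94b1261, 994dc14, ce5850f, e12c2e1}.
Among these, e12c2e1 is not an ancestor of any other common ancestor — it is the merge base.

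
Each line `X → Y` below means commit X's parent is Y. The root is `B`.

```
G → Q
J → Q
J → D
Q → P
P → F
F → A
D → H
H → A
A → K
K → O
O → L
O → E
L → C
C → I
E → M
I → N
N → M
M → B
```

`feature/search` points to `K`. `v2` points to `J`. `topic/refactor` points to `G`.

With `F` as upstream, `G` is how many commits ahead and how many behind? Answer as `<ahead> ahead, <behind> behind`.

Reachable from G: {A, B, C, E, F, G, I, K, L, M, N, O, P, Q}.
Reachable from F: {A, B, C, E, F, I, K, L, M, N, O}.
Only in G's history (ahead): {G, P, Q} — 3.
Only in F's history (behind): {} — 0.

3 ahead, 0 behind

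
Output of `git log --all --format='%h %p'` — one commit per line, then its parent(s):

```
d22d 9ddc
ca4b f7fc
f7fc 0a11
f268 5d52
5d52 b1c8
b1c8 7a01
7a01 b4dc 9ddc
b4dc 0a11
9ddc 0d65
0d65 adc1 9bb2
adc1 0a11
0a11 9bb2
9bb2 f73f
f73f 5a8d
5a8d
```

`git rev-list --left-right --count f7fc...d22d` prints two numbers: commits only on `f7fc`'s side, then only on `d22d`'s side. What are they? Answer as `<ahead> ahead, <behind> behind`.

1 ahead, 4 behind

Reachable from f7fc: {0a11, 5a8d, 9bb2, f73f, f7fc}.
Reachable from d22d: {0a11, 0d65, 5a8d, 9bb2, 9ddc, adc1, d22d, f73f}.
Only in f7fc's history (ahead): {f7fc} — 1.
Only in d22d's history (behind): {0d65, 9ddc, adc1, d22d} — 4.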